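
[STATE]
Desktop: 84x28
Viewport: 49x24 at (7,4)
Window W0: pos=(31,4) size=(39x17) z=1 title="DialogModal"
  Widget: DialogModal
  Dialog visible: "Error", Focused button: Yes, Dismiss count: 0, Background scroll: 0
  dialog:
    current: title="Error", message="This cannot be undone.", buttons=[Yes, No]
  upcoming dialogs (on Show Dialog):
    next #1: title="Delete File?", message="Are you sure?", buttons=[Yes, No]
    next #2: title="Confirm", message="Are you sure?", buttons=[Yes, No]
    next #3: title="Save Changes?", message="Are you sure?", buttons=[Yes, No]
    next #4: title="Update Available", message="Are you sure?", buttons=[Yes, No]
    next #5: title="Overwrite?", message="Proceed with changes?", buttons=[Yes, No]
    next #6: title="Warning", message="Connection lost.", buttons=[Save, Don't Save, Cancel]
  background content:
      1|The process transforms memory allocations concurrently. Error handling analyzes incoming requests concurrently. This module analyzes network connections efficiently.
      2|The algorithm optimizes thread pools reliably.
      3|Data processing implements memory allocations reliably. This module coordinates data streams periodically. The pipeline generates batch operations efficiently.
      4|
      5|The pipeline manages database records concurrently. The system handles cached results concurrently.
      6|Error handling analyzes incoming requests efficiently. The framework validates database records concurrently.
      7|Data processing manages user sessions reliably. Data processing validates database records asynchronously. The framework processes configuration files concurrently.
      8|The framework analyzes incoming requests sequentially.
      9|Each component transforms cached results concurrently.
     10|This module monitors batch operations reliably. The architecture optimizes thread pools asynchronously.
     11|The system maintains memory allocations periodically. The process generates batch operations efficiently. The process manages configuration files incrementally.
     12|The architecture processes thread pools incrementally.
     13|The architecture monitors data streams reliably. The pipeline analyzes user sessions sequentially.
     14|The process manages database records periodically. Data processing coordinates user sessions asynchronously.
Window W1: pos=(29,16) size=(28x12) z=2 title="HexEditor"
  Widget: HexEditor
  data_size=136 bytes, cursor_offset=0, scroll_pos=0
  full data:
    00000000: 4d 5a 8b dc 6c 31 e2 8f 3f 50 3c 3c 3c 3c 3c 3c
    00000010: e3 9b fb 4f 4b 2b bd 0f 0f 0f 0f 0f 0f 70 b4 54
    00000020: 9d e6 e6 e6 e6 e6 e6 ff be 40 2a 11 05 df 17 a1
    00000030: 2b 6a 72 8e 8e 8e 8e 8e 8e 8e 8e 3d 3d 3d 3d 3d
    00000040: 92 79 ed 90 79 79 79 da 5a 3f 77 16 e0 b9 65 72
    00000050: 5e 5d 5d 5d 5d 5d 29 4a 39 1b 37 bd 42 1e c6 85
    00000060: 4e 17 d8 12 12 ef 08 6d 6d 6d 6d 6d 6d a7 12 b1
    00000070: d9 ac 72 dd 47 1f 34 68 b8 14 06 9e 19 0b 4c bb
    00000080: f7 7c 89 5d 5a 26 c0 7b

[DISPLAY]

                        ┏━━━━━━━━━━━━━━━━━━━━━━━━
                        ┃ DialogModal            
                        ┠────────────────────────
                        ┃The process transforms m
                        ┃The algorithm optimizes 
                        ┃Data processing implemen
                        ┃                        
                        ┃The p┌──────────────────
                        ┃Error│         Error    
                        ┃Data │ This cannot be un
                        ┃The f│       [Yes]  No  
                        ┃Each └──────────────────
                      ┏━━━━━━━━━━━━━━━━━━━━━━━━━━
                      ┃ HexEditor                
                      ┠──────────────────────────
                      ┃00000000  4D 5a 8b dc 6c 3
                      ┃00000010  e3 9b fb 4f 4b 2
                      ┃00000020  9d e6 e6 e6 e6 e
                      ┃00000030  2b 6a 72 8e 8e 8
                      ┃00000040  92 79 ed 90 79 7
                      ┃00000050  5e 5d 5d 5d 5d 5
                      ┃00000060  4e 17 d8 12 12 e
                      ┃00000070  d9 ac 72 dd 47 1
                      ┗━━━━━━━━━━━━━━━━━━━━━━━━━━


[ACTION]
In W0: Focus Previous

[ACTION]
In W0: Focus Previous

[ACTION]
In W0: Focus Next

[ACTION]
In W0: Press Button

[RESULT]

                        ┏━━━━━━━━━━━━━━━━━━━━━━━━
                        ┃ DialogModal            
                        ┠────────────────────────
                        ┃The process transforms m
                        ┃The algorithm optimizes 
                        ┃Data processing implemen
                        ┃                        
                        ┃The pipeline manages dat
                        ┃Error handling analyzes 
                        ┃Data processing manages 
                        ┃The framework analyzes i
                        ┃Each component transform
                      ┏━━━━━━━━━━━━━━━━━━━━━━━━━━
                      ┃ HexEditor                
                      ┠──────────────────────────
                      ┃00000000  4D 5a 8b dc 6c 3
                      ┃00000010  e3 9b fb 4f 4b 2
                      ┃00000020  9d e6 e6 e6 e6 e
                      ┃00000030  2b 6a 72 8e 8e 8
                      ┃00000040  92 79 ed 90 79 7
                      ┃00000050  5e 5d 5d 5d 5d 5
                      ┃00000060  4e 17 d8 12 12 e
                      ┃00000070  d9 ac 72 dd 47 1
                      ┗━━━━━━━━━━━━━━━━━━━━━━━━━━


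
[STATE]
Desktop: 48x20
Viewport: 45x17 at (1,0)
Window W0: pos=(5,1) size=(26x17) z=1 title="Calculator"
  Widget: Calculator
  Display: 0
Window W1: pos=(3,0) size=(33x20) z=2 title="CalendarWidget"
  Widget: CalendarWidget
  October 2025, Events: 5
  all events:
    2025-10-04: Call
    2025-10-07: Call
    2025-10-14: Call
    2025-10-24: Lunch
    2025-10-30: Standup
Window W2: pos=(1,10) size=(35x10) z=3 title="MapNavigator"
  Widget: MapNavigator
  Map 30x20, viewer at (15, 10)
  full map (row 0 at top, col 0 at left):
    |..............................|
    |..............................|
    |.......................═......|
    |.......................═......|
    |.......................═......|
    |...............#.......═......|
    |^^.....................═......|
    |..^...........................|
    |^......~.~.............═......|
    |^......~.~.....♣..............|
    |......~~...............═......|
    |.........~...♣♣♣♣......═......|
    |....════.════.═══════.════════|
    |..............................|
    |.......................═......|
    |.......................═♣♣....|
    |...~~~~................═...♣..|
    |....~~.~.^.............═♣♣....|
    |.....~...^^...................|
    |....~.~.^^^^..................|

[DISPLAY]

  ┏━━━━━━━━━━━━━━━━━━━━━━━━━━━━━━━┓          
  ┃ CalendarWidget                ┃          
  ┠───────────────────────────────┨          
  ┃          October 2025         ┃          
  ┃Mo Tu We Th Fr Sa Su           ┃          
  ┃       1  2  3  4*  5          ┃          
  ┃ 6  7*  8  9 10 11 12          ┃          
  ┃13 14* 15 16 17 18 19          ┃          
  ┃20 21 22 23 24* 25 26          ┃          
  ┃27 28 29 30* 31                ┃          
┏━━━━━━━━━━━━━━━━━━━━━━━━━━━━━━━━━┓          
┃ MapNavigator                    ┃          
┠─────────────────────────────────┨          
┃ ..^...........................  ┃          
┃ ^......~.~.............═......  ┃          
┃ ^......~.~.....♣..............  ┃          
┃ ......~~.......@.......═......  ┃          


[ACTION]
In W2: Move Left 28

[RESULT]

  ┏━━━━━━━━━━━━━━━━━━━━━━━━━━━━━━━┓          
  ┃ CalendarWidget                ┃          
  ┠───────────────────────────────┨          
  ┃          October 2025         ┃          
  ┃Mo Tu We Th Fr Sa Su           ┃          
  ┃       1  2  3  4*  5          ┃          
  ┃ 6  7*  8  9 10 11 12          ┃          
  ┃13 14* 15 16 17 18 19          ┃          
  ┃20 21 22 23 24* 25 26          ┃          
  ┃27 28 29 30* 31                ┃          
┏━━━━━━━━━━━━━━━━━━━━━━━━━━━━━━━━━┓          
┃ MapNavigator                    ┃          
┠─────────────────────────────────┨          
┃                ..^..............┃          
┃                ^......~.~.......┃          
┃                ^......~.~.....♣.┃          
┃                @.....~~.........┃          


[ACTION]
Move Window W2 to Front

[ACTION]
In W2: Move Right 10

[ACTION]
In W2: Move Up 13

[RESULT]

  ┏━━━━━━━━━━━━━━━━━━━━━━━━━━━━━━━┓          
  ┃ CalendarWidget                ┃          
  ┠───────────────────────────────┨          
  ┃          October 2025         ┃          
  ┃Mo Tu We Th Fr Sa Su           ┃          
  ┃       1  2  3  4*  5          ┃          
  ┃ 6  7*  8  9 10 11 12          ┃          
  ┃13 14* 15 16 17 18 19          ┃          
  ┃20 21 22 23 24* 25 26          ┃          
  ┃27 28 29 30* 31                ┃          
┏━━━━━━━━━━━━━━━━━━━━━━━━━━━━━━━━━┓          
┃ MapNavigator                    ┃          
┠─────────────────────────────────┨          
┃                                 ┃          
┃                                 ┃          
┃                                 ┃          
┃      ..........@................┃          


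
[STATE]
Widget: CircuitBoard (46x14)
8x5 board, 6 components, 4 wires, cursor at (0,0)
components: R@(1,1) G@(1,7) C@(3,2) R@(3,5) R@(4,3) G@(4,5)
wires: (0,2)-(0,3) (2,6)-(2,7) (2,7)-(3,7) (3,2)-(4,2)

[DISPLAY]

   0 1 2 3 4 5 6 7                            
0  [.]      · ─ ·                             
                                              
1       R                       G             
                                              
2                           · ─ ·             
                                │             
3           C           R       ·             
            │                                 
4           ·   R       G                     
Cursor: (0,0)                                 
                                              
                                              
                                              


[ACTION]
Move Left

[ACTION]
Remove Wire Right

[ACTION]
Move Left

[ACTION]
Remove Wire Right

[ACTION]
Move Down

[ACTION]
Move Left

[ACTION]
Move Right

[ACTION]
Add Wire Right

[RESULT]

   0 1 2 3 4 5 6 7                            
0           · ─ ·                             
                                              
1      [R]─ ·                   G             
                                              
2                           · ─ ·             
                                │             
3           C           R       ·             
            │                                 
4           ·   R       G                     
Cursor: (1,1)                                 
                                              
                                              
                                              


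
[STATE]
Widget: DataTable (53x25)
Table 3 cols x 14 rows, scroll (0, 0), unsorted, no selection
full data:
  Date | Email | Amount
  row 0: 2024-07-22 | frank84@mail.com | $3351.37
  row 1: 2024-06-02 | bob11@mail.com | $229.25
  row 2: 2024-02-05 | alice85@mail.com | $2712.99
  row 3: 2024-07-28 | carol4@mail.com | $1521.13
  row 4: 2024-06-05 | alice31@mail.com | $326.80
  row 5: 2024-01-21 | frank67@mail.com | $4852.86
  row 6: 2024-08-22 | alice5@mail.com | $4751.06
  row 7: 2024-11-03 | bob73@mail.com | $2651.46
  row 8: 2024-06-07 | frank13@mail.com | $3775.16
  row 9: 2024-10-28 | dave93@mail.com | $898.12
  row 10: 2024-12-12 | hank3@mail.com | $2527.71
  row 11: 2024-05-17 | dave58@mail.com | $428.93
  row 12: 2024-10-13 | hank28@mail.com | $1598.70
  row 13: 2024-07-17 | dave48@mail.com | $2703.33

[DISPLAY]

Date      │Email           │Amount                   
──────────┼────────────────┼────────                 
2024-07-22│frank84@mail.com│$3351.37                 
2024-06-02│bob11@mail.com  │$229.25                  
2024-02-05│alice85@mail.com│$2712.99                 
2024-07-28│carol4@mail.com │$1521.13                 
2024-06-05│alice31@mail.com│$326.80                  
2024-01-21│frank67@mail.com│$4852.86                 
2024-08-22│alice5@mail.com │$4751.06                 
2024-11-03│bob73@mail.com  │$2651.46                 
2024-06-07│frank13@mail.com│$3775.16                 
2024-10-28│dave93@mail.com │$898.12                  
2024-12-12│hank3@mail.com  │$2527.71                 
2024-05-17│dave58@mail.com │$428.93                  
2024-10-13│hank28@mail.com │$1598.70                 
2024-07-17│dave48@mail.com │$2703.33                 
                                                     
                                                     
                                                     
                                                     
                                                     
                                                     
                                                     
                                                     
                                                     


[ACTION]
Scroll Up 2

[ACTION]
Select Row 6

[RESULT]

Date      │Email           │Amount                   
──────────┼────────────────┼────────                 
2024-07-22│frank84@mail.com│$3351.37                 
2024-06-02│bob11@mail.com  │$229.25                  
2024-02-05│alice85@mail.com│$2712.99                 
2024-07-28│carol4@mail.com │$1521.13                 
2024-06-05│alice31@mail.com│$326.80                  
2024-01-21│frank67@mail.com│$4852.86                 
>024-08-22│alice5@mail.com │$4751.06                 
2024-11-03│bob73@mail.com  │$2651.46                 
2024-06-07│frank13@mail.com│$3775.16                 
2024-10-28│dave93@mail.com │$898.12                  
2024-12-12│hank3@mail.com  │$2527.71                 
2024-05-17│dave58@mail.com │$428.93                  
2024-10-13│hank28@mail.com │$1598.70                 
2024-07-17│dave48@mail.com │$2703.33                 
                                                     
                                                     
                                                     
                                                     
                                                     
                                                     
                                                     
                                                     
                                                     


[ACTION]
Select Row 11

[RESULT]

Date      │Email           │Amount                   
──────────┼────────────────┼────────                 
2024-07-22│frank84@mail.com│$3351.37                 
2024-06-02│bob11@mail.com  │$229.25                  
2024-02-05│alice85@mail.com│$2712.99                 
2024-07-28│carol4@mail.com │$1521.13                 
2024-06-05│alice31@mail.com│$326.80                  
2024-01-21│frank67@mail.com│$4852.86                 
2024-08-22│alice5@mail.com │$4751.06                 
2024-11-03│bob73@mail.com  │$2651.46                 
2024-06-07│frank13@mail.com│$3775.16                 
2024-10-28│dave93@mail.com │$898.12                  
2024-12-12│hank3@mail.com  │$2527.71                 
>024-05-17│dave58@mail.com │$428.93                  
2024-10-13│hank28@mail.com │$1598.70                 
2024-07-17│dave48@mail.com │$2703.33                 
                                                     
                                                     
                                                     
                                                     
                                                     
                                                     
                                                     
                                                     
                                                     


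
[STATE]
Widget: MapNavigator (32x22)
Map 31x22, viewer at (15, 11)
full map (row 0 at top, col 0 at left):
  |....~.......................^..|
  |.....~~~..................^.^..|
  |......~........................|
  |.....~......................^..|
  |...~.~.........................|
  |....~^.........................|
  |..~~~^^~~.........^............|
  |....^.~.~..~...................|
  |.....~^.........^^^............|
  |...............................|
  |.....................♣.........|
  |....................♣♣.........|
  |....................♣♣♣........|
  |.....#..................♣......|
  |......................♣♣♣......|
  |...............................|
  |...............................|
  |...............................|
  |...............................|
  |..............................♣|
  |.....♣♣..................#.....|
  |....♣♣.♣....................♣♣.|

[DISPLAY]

 ....~.......................^..
 .....~~~..................^.^..
 ......~........................
 .....~......................^..
 ...~.~.........................
 ....~^.........................
 ..~~~^^~~.........^............
 ....^.~.~..~...................
 .....~^.........^^^............
 ...............................
 .....................♣.........
 ...............@....♣♣.........
 ....................♣♣♣........
 .....#..................♣......
 ......................♣♣♣......
 ...............................
 ...............................
 ...............................
 ...............................
 ..............................♣
 .....♣♣..................#.....
 ....♣♣.♣....................♣♣.


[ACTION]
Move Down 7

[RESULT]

 ....^.~.~..~...................
 .....~^.........^^^............
 ...............................
 .....................♣.........
 ....................♣♣.........
 ....................♣♣♣........
 .....#..................♣......
 ......................♣♣♣......
 ...............................
 ...............................
 ...............................
 ...............@...............
 ..............................♣
 .....♣♣..................#.....
 ....♣♣.♣....................♣♣.
                                
                                
                                
                                
                                
                                
                                


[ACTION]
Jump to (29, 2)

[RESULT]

                                
                                
                                
                                
                                
                                
                                
                                
                                
...............^..              
.............^.^..              
................@.              
...............^..              
..................              
..................              
.....^............              
..................              
...^^^............              
..................              
........♣.........              
.......♣♣.........              
.......♣♣♣........              


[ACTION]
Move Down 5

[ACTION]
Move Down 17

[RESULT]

........♣.........              
.......♣♣.........              
.......♣♣♣........              
...........♣......              
.........♣♣♣......              
..................              
..................              
..................              
..................              
.................♣              
............#.....              
...............♣@.              
                                
                                
                                
                                
                                
                                
                                
                                
                                
                                


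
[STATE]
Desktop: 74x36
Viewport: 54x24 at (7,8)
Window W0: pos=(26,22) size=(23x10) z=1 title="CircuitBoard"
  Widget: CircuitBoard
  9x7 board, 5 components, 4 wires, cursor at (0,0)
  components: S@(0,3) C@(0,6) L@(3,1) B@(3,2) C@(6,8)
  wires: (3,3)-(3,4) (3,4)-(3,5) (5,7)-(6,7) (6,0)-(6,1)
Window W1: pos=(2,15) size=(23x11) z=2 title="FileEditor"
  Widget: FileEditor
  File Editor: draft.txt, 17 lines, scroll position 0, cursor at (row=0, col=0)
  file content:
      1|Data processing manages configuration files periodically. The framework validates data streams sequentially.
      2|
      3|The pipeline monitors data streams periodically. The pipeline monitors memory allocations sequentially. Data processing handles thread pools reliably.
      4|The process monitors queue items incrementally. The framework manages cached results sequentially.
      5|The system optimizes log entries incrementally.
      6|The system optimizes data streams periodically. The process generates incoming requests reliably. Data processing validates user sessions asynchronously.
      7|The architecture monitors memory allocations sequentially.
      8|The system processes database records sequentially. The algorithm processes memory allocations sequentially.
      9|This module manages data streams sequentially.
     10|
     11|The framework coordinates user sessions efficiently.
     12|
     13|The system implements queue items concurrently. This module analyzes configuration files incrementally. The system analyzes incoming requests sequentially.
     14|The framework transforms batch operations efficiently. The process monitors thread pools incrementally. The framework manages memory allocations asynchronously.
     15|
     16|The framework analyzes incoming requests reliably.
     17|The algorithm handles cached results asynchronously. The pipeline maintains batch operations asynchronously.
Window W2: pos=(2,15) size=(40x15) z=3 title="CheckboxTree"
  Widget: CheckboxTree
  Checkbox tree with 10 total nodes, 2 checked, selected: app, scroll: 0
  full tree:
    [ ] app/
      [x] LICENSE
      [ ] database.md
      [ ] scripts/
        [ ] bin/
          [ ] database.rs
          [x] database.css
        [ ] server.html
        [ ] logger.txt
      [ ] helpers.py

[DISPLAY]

                                                      
                                                      
                                                      
                                                      
                                                      
                                                      
                                                      
━━━━━━━━━━━━━━━━━━━━━━━━━━━━━━━━━━┓                   
ckboxTree                         ┃                   
──────────────────────────────────┨                   
 app/                             ┃                   
x] LICENSE                        ┃                   
 ] database.md                    ┃                   
-] scripts/                       ┃                   
 [-] bin/                         ┃━━━━━━┓            
   [ ] database.rs                ┃      ┃            
   [x] database.css               ┃──────┨            
 [ ] server.html                  ┃6 7 8 ┃            
 [ ] logger.txt                   ┃ S    ┃            
 ] helpers.py                     ┃      ┃            
                                  ┃      ┃            
━━━━━━━━━━━━━━━━━━━━━━━━━━━━━━━━━━┛      ┃            
                   ┃2                    ┃            
                   ┗━━━━━━━━━━━━━━━━━━━━━┛            


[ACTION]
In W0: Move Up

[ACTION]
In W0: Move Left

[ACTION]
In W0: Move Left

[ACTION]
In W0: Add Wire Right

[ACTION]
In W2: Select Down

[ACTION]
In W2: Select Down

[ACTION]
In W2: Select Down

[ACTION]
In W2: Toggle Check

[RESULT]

                                                      
                                                      
                                                      
                                                      
                                                      
                                                      
                                                      
━━━━━━━━━━━━━━━━━━━━━━━━━━━━━━━━━━┓                   
ckboxTree                         ┃                   
──────────────────────────────────┨                   
 app/                             ┃                   
x] LICENSE                        ┃                   
 ] database.md                    ┃                   
x] scripts/                       ┃                   
 [x] bin/                         ┃━━━━━━┓            
   [x] database.rs                ┃      ┃            
   [x] database.css               ┃──────┨            
 [x] server.html                  ┃6 7 8 ┃            
 [x] logger.txt                   ┃ S    ┃            
 ] helpers.py                     ┃      ┃            
                                  ┃      ┃            
━━━━━━━━━━━━━━━━━━━━━━━━━━━━━━━━━━┛      ┃            
                   ┃2                    ┃            
                   ┗━━━━━━━━━━━━━━━━━━━━━┛            


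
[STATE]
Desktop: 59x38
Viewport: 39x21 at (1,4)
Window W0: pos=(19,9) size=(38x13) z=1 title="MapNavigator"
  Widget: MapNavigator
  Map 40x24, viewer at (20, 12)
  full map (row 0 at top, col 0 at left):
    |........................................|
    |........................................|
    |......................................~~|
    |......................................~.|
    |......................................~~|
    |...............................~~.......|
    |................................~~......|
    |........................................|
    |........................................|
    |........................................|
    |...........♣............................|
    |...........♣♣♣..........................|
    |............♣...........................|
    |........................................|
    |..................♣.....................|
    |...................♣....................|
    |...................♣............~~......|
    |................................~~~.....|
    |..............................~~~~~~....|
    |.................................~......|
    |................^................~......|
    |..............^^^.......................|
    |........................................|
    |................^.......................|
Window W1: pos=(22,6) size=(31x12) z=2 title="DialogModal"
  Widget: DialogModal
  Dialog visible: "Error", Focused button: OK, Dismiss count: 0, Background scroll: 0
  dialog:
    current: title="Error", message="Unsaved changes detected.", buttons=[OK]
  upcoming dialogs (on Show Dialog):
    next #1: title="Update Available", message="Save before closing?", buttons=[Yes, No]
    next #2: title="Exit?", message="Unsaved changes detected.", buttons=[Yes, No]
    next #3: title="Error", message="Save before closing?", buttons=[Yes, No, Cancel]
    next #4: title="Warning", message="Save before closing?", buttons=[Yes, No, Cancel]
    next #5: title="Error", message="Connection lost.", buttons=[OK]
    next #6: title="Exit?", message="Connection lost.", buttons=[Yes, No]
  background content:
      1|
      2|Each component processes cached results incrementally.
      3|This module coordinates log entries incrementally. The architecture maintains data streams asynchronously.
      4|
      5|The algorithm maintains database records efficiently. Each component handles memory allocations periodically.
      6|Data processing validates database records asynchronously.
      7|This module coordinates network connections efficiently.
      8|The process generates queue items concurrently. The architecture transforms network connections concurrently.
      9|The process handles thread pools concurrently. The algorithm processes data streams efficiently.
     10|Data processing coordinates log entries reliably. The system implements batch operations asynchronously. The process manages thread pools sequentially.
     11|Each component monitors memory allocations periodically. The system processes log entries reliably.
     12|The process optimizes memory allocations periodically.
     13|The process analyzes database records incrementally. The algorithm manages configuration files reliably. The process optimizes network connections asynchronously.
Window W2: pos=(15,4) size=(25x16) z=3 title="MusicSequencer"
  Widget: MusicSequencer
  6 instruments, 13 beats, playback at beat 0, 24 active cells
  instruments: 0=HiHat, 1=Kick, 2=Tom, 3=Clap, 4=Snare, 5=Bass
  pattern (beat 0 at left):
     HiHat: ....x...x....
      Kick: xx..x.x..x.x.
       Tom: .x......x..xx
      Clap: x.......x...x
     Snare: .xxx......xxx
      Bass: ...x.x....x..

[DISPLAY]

              ┏━━━━━━━━━━━━━━━━━━━━━━━┓
              ┃ MusicSequencer        ┃
              ┠───────────────────────┨
              ┃      ▼123456789012    ┃
              ┃ HiHat····█···█····    ┃
              ┃  Kick██··█·█··█·█·    ┃
              ┃   Tom·█······█··██    ┃
              ┃  Clap█·······█···█    ┃
              ┃ Snare·███······███    ┃
              ┃  Bass···█·█····█··    ┃
              ┃                       ┃
              ┃                       ┃
              ┃                       ┃
              ┃                       ┃
              ┃                       ┃
              ┗━━━━━━━━━━━━━━━━━━━━━━━┛
                  ┃.................♣..
                  ┗━━━━━━━━━━━━━━━━━━━━
                                       
                                       
                                       


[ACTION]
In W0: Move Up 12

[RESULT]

              ┏━━━━━━━━━━━━━━━━━━━━━━━┓
              ┃ MusicSequencer        ┃
              ┠───────────────────────┨
              ┃      ▼123456789012    ┃
              ┃ HiHat····█···█····    ┃
              ┃  Kick██··█·█··█·█·    ┃
              ┃   Tom·█······█··██    ┃
              ┃  Clap█·······█···█    ┃
              ┃ Snare·███······███    ┃
              ┃  Bass···█·█····█··    ┃
              ┃                       ┃
              ┃                       ┃
              ┃                       ┃
              ┃                       ┃
              ┃                       ┃
              ┗━━━━━━━━━━━━━━━━━━━━━━━┛
                  ┃....................
                  ┗━━━━━━━━━━━━━━━━━━━━
                                       
                                       
                                       


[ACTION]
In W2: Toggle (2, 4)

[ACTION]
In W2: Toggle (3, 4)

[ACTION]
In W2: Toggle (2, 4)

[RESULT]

              ┏━━━━━━━━━━━━━━━━━━━━━━━┓
              ┃ MusicSequencer        ┃
              ┠───────────────────────┨
              ┃      ▼123456789012    ┃
              ┃ HiHat····█···█····    ┃
              ┃  Kick██··█·█··█·█·    ┃
              ┃   Tom·█······█··██    ┃
              ┃  Clap█···█···█···█    ┃
              ┃ Snare·███······███    ┃
              ┃  Bass···█·█····█··    ┃
              ┃                       ┃
              ┃                       ┃
              ┃                       ┃
              ┃                       ┃
              ┃                       ┃
              ┗━━━━━━━━━━━━━━━━━━━━━━━┛
                  ┃....................
                  ┗━━━━━━━━━━━━━━━━━━━━
                                       
                                       
                                       


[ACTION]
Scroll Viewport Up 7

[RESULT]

                                       
                                       
                                       
                                       
              ┏━━━━━━━━━━━━━━━━━━━━━━━┓
              ┃ MusicSequencer        ┃
              ┠───────────────────────┨
              ┃      ▼123456789012    ┃
              ┃ HiHat····█···█····    ┃
              ┃  Kick██··█·█··█·█·    ┃
              ┃   Tom·█······█··██    ┃
              ┃  Clap█···█···█···█    ┃
              ┃ Snare·███······███    ┃
              ┃  Bass···█·█····█··    ┃
              ┃                       ┃
              ┃                       ┃
              ┃                       ┃
              ┃                       ┃
              ┃                       ┃
              ┗━━━━━━━━━━━━━━━━━━━━━━━┛
                  ┃....................


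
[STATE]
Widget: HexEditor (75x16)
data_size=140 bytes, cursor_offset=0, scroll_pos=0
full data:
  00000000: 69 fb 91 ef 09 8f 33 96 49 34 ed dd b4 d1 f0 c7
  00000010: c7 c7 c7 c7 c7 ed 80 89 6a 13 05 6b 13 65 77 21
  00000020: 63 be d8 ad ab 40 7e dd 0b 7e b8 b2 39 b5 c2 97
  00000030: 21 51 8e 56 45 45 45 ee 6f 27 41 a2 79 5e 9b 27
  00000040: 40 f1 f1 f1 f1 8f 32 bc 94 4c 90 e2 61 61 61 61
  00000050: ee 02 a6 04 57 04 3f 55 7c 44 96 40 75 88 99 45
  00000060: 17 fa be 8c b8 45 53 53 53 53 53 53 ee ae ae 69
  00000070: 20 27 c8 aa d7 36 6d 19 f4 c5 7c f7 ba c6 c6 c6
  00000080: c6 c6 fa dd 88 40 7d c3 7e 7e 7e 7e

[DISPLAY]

00000000  69 fb 91 ef 09 8f 33 96  49 34 ed dd b4 d1 f0 c7  |i.....3.I4....
00000010  c7 c7 c7 c7 c7 ed 80 89  6a 13 05 6b 13 65 77 21  |........j..k.e
00000020  63 be d8 ad ab 40 7e dd  0b 7e b8 b2 39 b5 c2 97  |c....@~..~..9.
00000030  21 51 8e 56 45 45 45 ee  6f 27 41 a2 79 5e 9b 27  |!Q.VEEE.o'A.y^
00000040  40 f1 f1 f1 f1 8f 32 bc  94 4c 90 e2 61 61 61 61  |@.....2..L..aa
00000050  ee 02 a6 04 57 04 3f 55  7c 44 96 40 75 88 99 45  |....W.?U|D.@u.
00000060  17 fa be 8c b8 45 53 53  53 53 53 53 ee ae ae 69  |.....ESSSSSS..
00000070  20 27 c8 aa d7 36 6d 19  f4 c5 7c f7 ba c6 c6 c6  | '...6m...|...
00000080  c6 c6 fa dd 88 40 7d c3  7e 7e 7e 7e              |.....@}.~~~~  
                                                                           
                                                                           
                                                                           
                                                                           
                                                                           
                                                                           
                                                                           


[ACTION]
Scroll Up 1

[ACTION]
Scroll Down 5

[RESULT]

00000050  ee 02 a6 04 57 04 3f 55  7c 44 96 40 75 88 99 45  |....W.?U|D.@u.
00000060  17 fa be 8c b8 45 53 53  53 53 53 53 ee ae ae 69  |.....ESSSSSS..
00000070  20 27 c8 aa d7 36 6d 19  f4 c5 7c f7 ba c6 c6 c6  | '...6m...|...
00000080  c6 c6 fa dd 88 40 7d c3  7e 7e 7e 7e              |.....@}.~~~~  
                                                                           
                                                                           
                                                                           
                                                                           
                                                                           
                                                                           
                                                                           
                                                                           
                                                                           
                                                                           
                                                                           
                                                                           


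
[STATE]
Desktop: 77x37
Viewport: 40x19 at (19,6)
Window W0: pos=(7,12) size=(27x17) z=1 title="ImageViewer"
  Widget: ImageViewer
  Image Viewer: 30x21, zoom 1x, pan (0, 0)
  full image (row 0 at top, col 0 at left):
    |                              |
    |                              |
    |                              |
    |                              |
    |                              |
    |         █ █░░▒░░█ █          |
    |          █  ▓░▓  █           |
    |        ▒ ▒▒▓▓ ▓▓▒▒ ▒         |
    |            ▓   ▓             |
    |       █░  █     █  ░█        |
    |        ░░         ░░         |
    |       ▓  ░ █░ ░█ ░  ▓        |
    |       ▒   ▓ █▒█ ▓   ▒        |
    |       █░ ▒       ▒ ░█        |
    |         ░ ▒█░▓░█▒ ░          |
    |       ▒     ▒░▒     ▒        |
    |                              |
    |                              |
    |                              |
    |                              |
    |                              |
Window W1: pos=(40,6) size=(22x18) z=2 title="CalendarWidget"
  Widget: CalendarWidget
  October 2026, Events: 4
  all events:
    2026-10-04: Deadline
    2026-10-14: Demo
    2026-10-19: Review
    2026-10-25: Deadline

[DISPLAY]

                     ┏━━━━━━━━━━━━━━━━━━
                     ┃ CalendarWidget   
                     ┠──────────────────
                     ┃    October 2026  
                     ┃Mo Tu We Th Fr Sa 
                     ┃          1  2  3 
━━━━━━━━━━━━━━┓      ┃ 5  6  7  8  9 10 
r             ┃      ┃12 13 14* 15 16 17
──────────────┨      ┃19* 20 21 22 23 24
              ┃      ┃26 27 28 29 30 31 
              ┃      ┃                  
              ┃      ┃                  
              ┃      ┃                  
              ┃      ┃                  
█░░▒░░█ █     ┃      ┃                  
  ▓░▓  █      ┃      ┃                  
▒▓▓ ▓▓▒▒ ▒    ┃      ┃                  
 ▓   ▓        ┃      ┗━━━━━━━━━━━━━━━━━━
█     █  ░█   ┃                         


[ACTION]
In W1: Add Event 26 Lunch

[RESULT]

                     ┏━━━━━━━━━━━━━━━━━━
                     ┃ CalendarWidget   
                     ┠──────────────────
                     ┃    October 2026  
                     ┃Mo Tu We Th Fr Sa 
                     ┃          1  2  3 
━━━━━━━━━━━━━━┓      ┃ 5  6  7  8  9 10 
r             ┃      ┃12 13 14* 15 16 17
──────────────┨      ┃19* 20 21 22 23 24
              ┃      ┃26* 27 28 29 30 31
              ┃      ┃                  
              ┃      ┃                  
              ┃      ┃                  
              ┃      ┃                  
█░░▒░░█ █     ┃      ┃                  
  ▓░▓  █      ┃      ┃                  
▒▓▓ ▓▓▒▒ ▒    ┃      ┃                  
 ▓   ▓        ┃      ┗━━━━━━━━━━━━━━━━━━
█     █  ░█   ┃                         


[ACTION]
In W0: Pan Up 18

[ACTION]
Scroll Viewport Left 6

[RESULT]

                           ┏━━━━━━━━━━━━
                           ┃ CalendarWid
                           ┠────────────
                           ┃    October 
                           ┃Mo Tu We Th 
                           ┃          1 
━━━━━━━━━━━━━━━━━━━━┓      ┃ 5  6  7  8 
eViewer             ┃      ┃12 13 14* 15
────────────────────┨      ┃19* 20 21 22
                    ┃      ┃26* 27 28 29
                    ┃      ┃            
                    ┃      ┃            
                    ┃      ┃            
                    ┃      ┃            
    █ █░░▒░░█ █     ┃      ┃            
     █  ▓░▓  █      ┃      ┃            
   ▒ ▒▒▓▓ ▓▓▒▒ ▒    ┃      ┃            
       ▓   ▓        ┃      ┗━━━━━━━━━━━━
  █░  █     █  ░█   ┃                   


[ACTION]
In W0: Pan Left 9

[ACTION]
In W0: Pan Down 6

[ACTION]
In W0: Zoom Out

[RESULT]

                           ┏━━━━━━━━━━━━
                           ┃ CalendarWid
                           ┠────────────
                           ┃    October 
                           ┃Mo Tu We Th 
                           ┃          1 
━━━━━━━━━━━━━━━━━━━━┓      ┃ 5  6  7  8 
eViewer             ┃      ┃12 13 14* 15
────────────────────┨      ┃19* 20 21 22
     █  ▓░▓  █      ┃      ┃26* 27 28 29
   ▒ ▒▒▓▓ ▓▓▒▒ ▒    ┃      ┃            
       ▓   ▓        ┃      ┃            
  █░  █     █  ░█   ┃      ┃            
   ░░         ░░    ┃      ┃            
  ▓  ░ █░ ░█ ░  ▓   ┃      ┃            
  ▒   ▓ █▒█ ▓   ▒   ┃      ┃            
  █░ ▒       ▒ ░█   ┃      ┃            
    ░ ▒█░▓░█▒ ░     ┃      ┗━━━━━━━━━━━━
  ▒     ▒░▒     ▒   ┃                   
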